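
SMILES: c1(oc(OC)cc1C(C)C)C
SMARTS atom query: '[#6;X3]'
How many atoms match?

4

Check the 11 heavy atoms by environment: 1× o (aromatic, X2) → no; 4× c (aromatic, X3) → match; 5× C (X4) → no; 1× O (X2) → no.
That gives 4 matching atoms.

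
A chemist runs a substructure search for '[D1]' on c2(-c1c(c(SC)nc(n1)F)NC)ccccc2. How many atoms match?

Check the 17 heavy atoms by environment: 2× n (aromatic, D2) → no; 5× c (aromatic, D3) → no; 1× S (D2) → no; 2× C (D1) → match; 1× F (D1) → match; 1× N (D2) → no; 5× c (aromatic, D2) → no.
Summing the matching environments: 2 + 1 = 3 matching atoms.

3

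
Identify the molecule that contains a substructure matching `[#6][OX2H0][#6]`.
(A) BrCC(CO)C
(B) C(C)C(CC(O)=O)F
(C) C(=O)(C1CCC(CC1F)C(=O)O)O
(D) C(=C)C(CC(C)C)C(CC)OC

D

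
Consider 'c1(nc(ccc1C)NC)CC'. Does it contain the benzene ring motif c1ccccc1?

No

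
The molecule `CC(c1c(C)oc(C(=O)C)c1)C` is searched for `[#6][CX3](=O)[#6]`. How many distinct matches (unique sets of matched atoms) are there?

[#6][CX3](=O)[#6] is the SMARTS for a ketone: a carbonyl carbon (no H) flanked by two carbons.
Exactly one fragment in the molecule meets all constraints, giving 1 match.

1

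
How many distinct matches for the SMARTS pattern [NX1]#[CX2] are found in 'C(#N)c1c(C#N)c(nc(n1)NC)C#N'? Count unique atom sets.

[NX1]#[CX2] is the SMARTS for a nitrile: a nitrogen triple-bonded to a two-connected carbon.
The molecule carries 3 separate instances of a nitrile (-C#N) meeting every constraint; each maps to a distinct set of atoms, giving 3 matches.

3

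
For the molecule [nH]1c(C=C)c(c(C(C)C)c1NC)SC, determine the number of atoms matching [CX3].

2

The query [CX3] means: C with X3: aliphatic carbon with exactly 3 total connections.
Check the 14 heavy atoms by environment: 1× n (aromatic, X3) → no; 4× c (aromatic, X3) → no; 5× C (X4) → no; 2× C (X3) → match; 1× S (X2) → no; 1× N (X3) → no.
That gives 2 matching atoms.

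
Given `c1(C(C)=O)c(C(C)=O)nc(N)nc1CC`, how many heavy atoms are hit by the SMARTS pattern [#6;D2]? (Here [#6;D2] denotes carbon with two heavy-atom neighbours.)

1

The query [#6;D2] means: any carbon bonded to exactly two heavy atoms.
Check the 15 heavy atoms by environment: 2× n (aromatic, D2) → no; 4× c (aromatic, D3) → no; 2× C (D3) → no; 2× O (D1) → no; 3× C (D1) → no; 1× N (D1) → no; 1× C (D2) → match.
That gives 1 matching atom.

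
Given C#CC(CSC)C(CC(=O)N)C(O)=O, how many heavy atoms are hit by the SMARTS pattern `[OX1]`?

2

Check the 14 heavy atoms by environment: 5× C (X4) → no; 1× S (X2) → no; 2× C (X3) → no; 2× O (X1) → match; 1× O (X2) → no; 2× C (X2) → no; 1× N (X3) → no.
That gives 2 matching atoms.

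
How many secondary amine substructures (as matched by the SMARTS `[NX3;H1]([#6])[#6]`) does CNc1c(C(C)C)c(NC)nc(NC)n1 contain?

3

[NX3;H1]([#6])[#6] is the SMARTS for a secondary amine: a trivalent nitrogen with one H, bonded to two carbons.
The molecule carries 3 separate instances of an N-methylamino group (-NHCH3) meeting every constraint; each maps to a distinct set of atoms, giving 3 matches.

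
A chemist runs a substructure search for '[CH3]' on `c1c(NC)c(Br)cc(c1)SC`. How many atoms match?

2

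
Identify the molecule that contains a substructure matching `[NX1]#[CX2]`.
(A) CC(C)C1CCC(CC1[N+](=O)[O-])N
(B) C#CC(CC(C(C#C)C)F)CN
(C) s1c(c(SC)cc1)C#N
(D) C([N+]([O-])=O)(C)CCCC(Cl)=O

[NX1]#[CX2] describes a nitrogen triple-bonded to a two-connected carbon (a nitrile).
(A) has a nitro group (-[N+](=O)[O-]) but there is no C#N triple bond.
(B) has a primary amino group (-NH2) but the nitrogen is NX3 (three connections), not NX1 triple-bonded.
(C) contains a nitrile (-C#N), which satisfies every atom and bond constraint.
(D) has a nitro group (-[N+](=O)[O-]) but there is no C#N triple bond.
So the answer is (C).

C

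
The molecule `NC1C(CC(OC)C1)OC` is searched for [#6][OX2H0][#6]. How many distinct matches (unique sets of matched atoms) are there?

[#6][OX2H0][#6] is the SMARTS for an ether: an aliphatic oxygen bridging two carbons with no H on the oxygen.
The molecule carries 2 separate instances of a methoxy ether (-OCH3) meeting every constraint; each maps to a distinct set of atoms, giving 2 matches.

2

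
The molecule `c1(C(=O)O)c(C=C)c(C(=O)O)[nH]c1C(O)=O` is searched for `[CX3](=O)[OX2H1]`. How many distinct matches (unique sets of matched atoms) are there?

[CX3](=O)[OX2H1] is the SMARTS for a carboxylic acid: an sp2 carbon double-bonded to O and single-bonded to an -OH oxygen.
The molecule carries 3 separate instances of a carboxylic acid group (-C(=O)OH) meeting every constraint; each maps to a distinct set of atoms, giving 3 matches.

3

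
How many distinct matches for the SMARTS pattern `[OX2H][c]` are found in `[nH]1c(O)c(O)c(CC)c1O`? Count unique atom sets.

3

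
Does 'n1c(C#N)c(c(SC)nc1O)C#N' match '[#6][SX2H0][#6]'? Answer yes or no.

Yes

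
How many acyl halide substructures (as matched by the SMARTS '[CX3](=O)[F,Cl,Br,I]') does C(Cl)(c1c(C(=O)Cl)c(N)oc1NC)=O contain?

2

[CX3](=O)[F,Cl,Br,I] is the SMARTS for an acyl halide: a carbonyl carbon bonded to a halogen.
The molecule carries 2 separate instances of an acyl chloride (-C(=O)Cl) meeting every constraint; each maps to a distinct set of atoms, giving 2 matches.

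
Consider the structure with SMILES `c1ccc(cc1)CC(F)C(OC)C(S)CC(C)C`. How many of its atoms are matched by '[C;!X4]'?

0

The query [C;!X4] means: aliphatic carbon that does not have four total connections.
Check the 18 heavy atoms by environment: 9× C (X4) → no; 1× O (X2) → no; 1× S (X2) → no; 6× c (aromatic, X3) → no; 1× F (X1) → no.
No environment satisfies the query, so 0 matching atoms.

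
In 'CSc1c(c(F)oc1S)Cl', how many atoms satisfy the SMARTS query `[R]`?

5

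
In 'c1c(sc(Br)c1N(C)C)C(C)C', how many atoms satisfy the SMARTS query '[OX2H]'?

0

The query [OX2H] means: aliphatic oxygen with two connections, one of which is H — an -OH oxygen.
Check the 12 heavy atoms by environment: 1× s (aromatic, H0, X2) → no; 3× c (aromatic, H0, X3) → no; 1× c (aromatic, H1, X3) → no; 1× N (H0, X3) → no; 4× C (H3, X4) → no; 1× C (H1, X4) → no; 1× Br (H0, X1) → no.
No environment satisfies the query, so 0 matching atoms.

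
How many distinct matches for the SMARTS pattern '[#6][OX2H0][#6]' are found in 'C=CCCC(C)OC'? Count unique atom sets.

1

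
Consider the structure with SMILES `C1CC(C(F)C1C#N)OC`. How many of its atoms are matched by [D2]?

4

The query [D2] means: atom with exactly two heavy-atom neighbours.
Check the 10 heavy atoms by environment: 3× C (D2) → match; 3× C (D3) → no; 1× N (D1) → no; 1× F (D1) → no; 1× O (D2) → match; 1× C (D1) → no.
Summing the matching environments: 3 + 1 = 4 matching atoms.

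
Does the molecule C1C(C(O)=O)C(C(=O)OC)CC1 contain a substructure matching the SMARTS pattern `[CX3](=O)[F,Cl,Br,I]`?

No

The pattern [CX3](=O)[F,Cl,Br,I] describes a carbonyl carbon bonded to a halogen — an acyl halide.
The closest candidate here is a methyl-ester group (-C(=O)OCH3), but the carbonyl is bonded to -O-C, not to a halogen. No other fragment satisfies the full query, so there is no match.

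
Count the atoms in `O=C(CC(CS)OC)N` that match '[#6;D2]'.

The query [#6;D2] means: any carbon bonded to exactly two heavy atoms.
Check the 9 heavy atoms by environment: 2× C (D2) → match; 2× C (D3) → no; 1× O (D2) → no; 1× C (D1) → no; 1× S (D1) → no; 1× O (D1) → no; 1× N (D1) → no.
That gives 2 matching atoms.

2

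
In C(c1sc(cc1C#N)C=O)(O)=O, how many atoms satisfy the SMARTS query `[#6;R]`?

4

The query [#6;R] means: carbon that is part of a ring.
Check the 12 heavy atoms by environment: 1× s (aromatic, in 5-ring) → no; 4× c (aromatic, in 5-ring) → match; 3× C (acyclic) → no; 1× N (acyclic) → no; 3× O (acyclic) → no.
That gives 4 matching atoms.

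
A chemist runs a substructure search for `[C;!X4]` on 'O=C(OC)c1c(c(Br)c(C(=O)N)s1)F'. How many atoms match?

2

The query [C;!X4] means: aliphatic carbon that does not have four total connections.
Check the 14 heavy atoms by environment: 1× s (aromatic, X2) → no; 4× c (aromatic, X3) → no; 1× F (X1) → no; 2× C (X3) → match; 2× O (X1) → no; 1× O (X2) → no; 1× C (X4) → no; 1× Br (X1) → no; 1× N (X3) → no.
That gives 2 matching atoms.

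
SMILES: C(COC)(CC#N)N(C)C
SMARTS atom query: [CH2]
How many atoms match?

The query [CH2] means: aliphatic carbon with exactly two hydrogens.
Check the 10 heavy atoms by environment: 2× C (H2) → match; 1× C (H1) → no; 2× N (H0) → no; 3× C (H3) → no; 1× C (H0) → no; 1× O (H0) → no.
That gives 2 matching atoms.

2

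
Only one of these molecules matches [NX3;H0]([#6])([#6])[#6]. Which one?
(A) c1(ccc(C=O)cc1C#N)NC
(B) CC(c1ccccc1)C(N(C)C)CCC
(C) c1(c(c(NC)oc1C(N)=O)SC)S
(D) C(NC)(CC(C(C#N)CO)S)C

B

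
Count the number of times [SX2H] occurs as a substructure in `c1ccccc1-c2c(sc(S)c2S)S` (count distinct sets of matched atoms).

[SX2H] is the SMARTS for a thiol: an aliphatic sulfur with two connections, one being H.
The molecule carries 3 separate instances of a thiol (-SH) meeting every constraint; each maps to a distinct set of atoms, giving 3 matches.

3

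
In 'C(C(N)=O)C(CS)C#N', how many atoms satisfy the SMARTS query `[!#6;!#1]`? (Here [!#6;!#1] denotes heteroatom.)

4

The query [!#6;!#1] means: not carbon and not hydrogen — any heteroatom.
Check the 9 heavy atoms by environment: 5× C → no; 2× N → match; 1× S → match; 1× O → match.
Summing the matching environments: 2 + 1 + 1 = 4 matching atoms.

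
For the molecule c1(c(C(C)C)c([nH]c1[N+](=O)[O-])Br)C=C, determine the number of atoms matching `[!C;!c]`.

5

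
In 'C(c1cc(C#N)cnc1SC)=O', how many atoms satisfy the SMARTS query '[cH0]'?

3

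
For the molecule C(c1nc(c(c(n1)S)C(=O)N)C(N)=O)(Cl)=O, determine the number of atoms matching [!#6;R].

The query [!#6;R] means: non-carbon atom that is part of a ring.
Check the 16 heavy atoms by environment: 2× n (aromatic, in 6-ring) → match; 4× c (aromatic, in 6-ring) → no; 3× C (acyclic) → no; 3× O (acyclic) → no; 2× N (acyclic) → no; 1× Cl (acyclic) → no; 1× S (acyclic) → no.
That gives 2 matching atoms.

2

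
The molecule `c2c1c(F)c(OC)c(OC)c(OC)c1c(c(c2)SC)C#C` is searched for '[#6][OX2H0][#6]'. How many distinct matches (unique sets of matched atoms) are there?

[#6][OX2H0][#6] is the SMARTS for an ether: an aliphatic oxygen bridging two carbons with no H on the oxygen.
The molecule carries 3 separate instances of a methoxy ether (-OCH3) meeting every constraint; each maps to a distinct set of atoms, giving 3 matches.

3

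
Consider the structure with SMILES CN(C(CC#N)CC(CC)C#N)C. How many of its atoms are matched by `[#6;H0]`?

2

The query [#6;H0] means: any carbon with no attached hydrogen.
Check the 13 heavy atoms by environment: 3× C (H3) → no; 3× C (H2) → no; 2× C (H1) → no; 3× N (H0) → no; 2× C (H0) → match.
That gives 2 matching atoms.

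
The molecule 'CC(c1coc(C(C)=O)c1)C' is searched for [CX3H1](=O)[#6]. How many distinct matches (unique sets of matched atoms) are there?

[CX3H1](=O)[#6] is the SMARTS for an aldehyde: an sp2 carbon with one H, double-bonded to O and single-bonded to carbon.
The molecule has an acetyl/ketone group (-C(=O)CH3), but the carbonyl carbon has H0 (two carbon neighbours), not H1; nothing else fits, so there are 0 matches.

0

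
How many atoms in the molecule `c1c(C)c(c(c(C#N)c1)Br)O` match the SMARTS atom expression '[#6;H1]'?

2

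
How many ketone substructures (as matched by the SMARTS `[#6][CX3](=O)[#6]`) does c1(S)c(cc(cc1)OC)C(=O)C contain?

[#6][CX3](=O)[#6] is the SMARTS for a ketone: a carbonyl carbon (no H) flanked by two carbons.
Exactly one fragment in the molecule meets all constraints, giving 1 match.

1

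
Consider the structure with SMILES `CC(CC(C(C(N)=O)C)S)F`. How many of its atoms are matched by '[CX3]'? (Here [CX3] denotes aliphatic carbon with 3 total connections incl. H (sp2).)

1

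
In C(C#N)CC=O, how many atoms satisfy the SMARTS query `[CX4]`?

2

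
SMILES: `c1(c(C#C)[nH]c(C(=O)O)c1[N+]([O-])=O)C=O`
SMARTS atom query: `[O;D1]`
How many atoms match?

The query [O;D1] means: aliphatic oxygen bonded to exactly one heavy atom.
Check the 15 heavy atoms by environment: 1× n (aromatic, D2) → no; 4× c (aromatic, D3) → no; 1× N (charge +1, D3) → no; 1× O (charge -1, D1) → match; 4× O (D1) → match; 1× C (D3) → no; 2× C (D2) → no; 1× C (D1) → no.
Summing the matching environments: 1 + 4 = 5 matching atoms.

5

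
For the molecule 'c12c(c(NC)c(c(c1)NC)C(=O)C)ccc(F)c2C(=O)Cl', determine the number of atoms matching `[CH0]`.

2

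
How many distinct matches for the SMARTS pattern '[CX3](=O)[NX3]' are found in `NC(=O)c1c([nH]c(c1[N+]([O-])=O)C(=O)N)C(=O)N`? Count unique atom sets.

[CX3](=O)[NX3] is the SMARTS for an amide: a carbonyl carbon bonded to a trivalent nitrogen.
The molecule carries 3 separate instances of a primary amide (-C(=O)NH2) meeting every constraint; each maps to a distinct set of atoms, giving 3 matches.

3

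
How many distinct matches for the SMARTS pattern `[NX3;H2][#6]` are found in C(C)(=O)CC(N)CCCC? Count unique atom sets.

1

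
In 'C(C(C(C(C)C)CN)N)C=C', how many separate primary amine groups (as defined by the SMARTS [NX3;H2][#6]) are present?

[NX3;H2][#6] is the SMARTS for a primary amine: a trivalent nitrogen with two H attached to carbon.
The molecule carries 2 separate instances of a primary amino group (-NH2) meeting every constraint; each maps to a distinct set of atoms, giving 2 matches.

2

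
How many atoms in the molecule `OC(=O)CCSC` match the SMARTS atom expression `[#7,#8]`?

The query [#7,#8] means: nitrogen or oxygen (comma = OR).
Check the 7 heavy atoms by environment: 4× C → no; 1× S → no; 2× O → match.
That gives 2 matching atoms.

2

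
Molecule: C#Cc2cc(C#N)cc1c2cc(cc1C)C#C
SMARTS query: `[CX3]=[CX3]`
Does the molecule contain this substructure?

No

The pattern [CX3]=[CX3] describes a non-aromatic C=C double bond between two sp2 carbons — an alkene.
The closest candidate here is an ethynyl group (-C#CH), but the C-C bond is a triple bond, not a double bond. No other fragment satisfies the full query, so there is no match.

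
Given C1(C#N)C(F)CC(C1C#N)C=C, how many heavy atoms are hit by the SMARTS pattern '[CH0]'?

Check the 12 heavy atoms by environment: 5× C (H1) → no; 2× C (H2) → no; 1× F (H0) → no; 2× C (H0) → match; 2× N (H0) → no.
That gives 2 matching atoms.

2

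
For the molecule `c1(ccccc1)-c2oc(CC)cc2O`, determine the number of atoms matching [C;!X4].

0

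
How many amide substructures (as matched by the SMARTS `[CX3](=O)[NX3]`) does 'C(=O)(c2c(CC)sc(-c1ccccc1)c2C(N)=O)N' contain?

2

[CX3](=O)[NX3] is the SMARTS for an amide: a carbonyl carbon bonded to a trivalent nitrogen.
The molecule carries 2 separate instances of a primary amide (-C(=O)NH2) meeting every constraint; each maps to a distinct set of atoms, giving 2 matches.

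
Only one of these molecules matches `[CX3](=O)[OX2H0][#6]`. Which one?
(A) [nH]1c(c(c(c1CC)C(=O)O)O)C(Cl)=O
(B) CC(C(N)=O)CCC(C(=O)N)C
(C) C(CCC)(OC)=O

[CX3](=O)[OX2H0][#6] describes a carbonyl carbon bonded to an oxygen that is itself bonded to carbon (no H on that O) (an ester).
(A) has a carboxylic acid group (-C(=O)OH) but the singly-bonded O carries H (OX2H1, not H0).
(B) has a primary amide (-C(=O)NH2) but the carbonyl is bonded to N, not to an O-C linkage.
(C) contains a methyl-ester group (-C(=O)OCH3), which satisfies every atom and bond constraint.
So the answer is (C).

C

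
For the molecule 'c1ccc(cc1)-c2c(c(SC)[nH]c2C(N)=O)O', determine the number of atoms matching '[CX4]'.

The query [CX4] means: C with X4: aliphatic carbon with exactly 4 total connections (bonds + H).
Check the 17 heavy atoms by environment: 1× n (aromatic, X3) → no; 10× c (aromatic, X3) → no; 1× C (X3) → no; 1× O (X1) → no; 1× N (X3) → no; 1× O (X2) → no; 1× S (X2) → no; 1× C (X4) → match.
That gives 1 matching atom.

1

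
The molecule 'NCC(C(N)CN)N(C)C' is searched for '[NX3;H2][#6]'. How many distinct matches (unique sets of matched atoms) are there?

3

[NX3;H2][#6] is the SMARTS for a primary amine: a trivalent nitrogen with two H attached to carbon.
The molecule carries 3 separate instances of a primary amino group (-NH2) meeting every constraint; each maps to a distinct set of atoms, giving 3 matches.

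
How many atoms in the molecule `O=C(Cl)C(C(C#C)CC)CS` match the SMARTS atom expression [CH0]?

2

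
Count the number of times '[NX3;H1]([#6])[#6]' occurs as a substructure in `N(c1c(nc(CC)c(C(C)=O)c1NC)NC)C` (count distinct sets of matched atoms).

3

[NX3;H1]([#6])[#6] is the SMARTS for a secondary amine: a trivalent nitrogen with one H, bonded to two carbons.
The molecule carries 3 separate instances of an N-methylamino group (-NHCH3) meeting every constraint; each maps to a distinct set of atoms, giving 3 matches.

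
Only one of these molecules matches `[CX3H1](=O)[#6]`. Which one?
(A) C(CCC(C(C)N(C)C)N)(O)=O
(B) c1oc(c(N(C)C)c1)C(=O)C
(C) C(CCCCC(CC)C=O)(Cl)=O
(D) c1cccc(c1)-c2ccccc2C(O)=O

C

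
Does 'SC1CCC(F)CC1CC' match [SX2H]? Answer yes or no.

The pattern [SX2H] describes an aliphatic sulfur with two connections, one being H — a thiol.
The molecule carries a thiol (-SH), whose atoms satisfy every constraint of the query, so the pattern matches.

Yes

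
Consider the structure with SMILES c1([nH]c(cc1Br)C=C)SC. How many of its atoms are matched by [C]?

The query [C] means: uppercase C matches aliphatic (non-aromatic) carbon only.
Check the 10 heavy atoms by environment: 1× n (aromatic) → no; 4× c (aromatic) → no; 3× C → match; 1× S → no; 1× Br → no.
That gives 3 matching atoms.

3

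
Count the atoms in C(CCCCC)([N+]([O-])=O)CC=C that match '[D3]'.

2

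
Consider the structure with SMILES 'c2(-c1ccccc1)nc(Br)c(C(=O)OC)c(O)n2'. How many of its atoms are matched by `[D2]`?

8

The query [D2] means: atom with exactly two heavy-atom neighbours.
Check the 18 heavy atoms by environment: 2× n (aromatic, D2) → match; 5× c (aromatic, D3) → no; 5× c (aromatic, D2) → match; 2× O (D1) → no; 1× C (D3) → no; 1× O (D2) → match; 1× C (D1) → no; 1× Br (D1) → no.
Summing the matching environments: 2 + 5 + 1 = 8 matching atoms.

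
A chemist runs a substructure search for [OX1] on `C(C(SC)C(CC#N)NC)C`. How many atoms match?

The query [OX1] means: aliphatic oxygen with one total connection — typically a carbonyl =O or an oxide.
Check the 11 heavy atoms by environment: 7× C (X4) → no; 1× S (X2) → no; 1× N (X3) → no; 1× C (X2) → no; 1× N (X1) → no.
No environment satisfies the query, so 0 matching atoms.

0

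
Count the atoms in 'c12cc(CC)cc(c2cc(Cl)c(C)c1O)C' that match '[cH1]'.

Check the 16 heavy atoms by environment: 7× c (aromatic, H0) → no; 3× c (aromatic, H1) → match; 1× Cl (H0) → no; 3× C (H3) → no; 1× O (H1) → no; 1× C (H2) → no.
That gives 3 matching atoms.

3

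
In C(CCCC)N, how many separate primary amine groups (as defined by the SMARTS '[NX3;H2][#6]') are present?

1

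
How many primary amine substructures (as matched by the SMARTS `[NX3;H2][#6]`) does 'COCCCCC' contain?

[NX3;H2][#6] is the SMARTS for a primary amine: a trivalent nitrogen with two H attached to carbon.
No fragment in the molecule satisfies every constraint, giving 0 matches.

0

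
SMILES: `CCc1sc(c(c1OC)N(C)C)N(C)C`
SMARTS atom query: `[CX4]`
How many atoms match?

Check the 15 heavy atoms by environment: 1× s (aromatic, X2) → no; 4× c (aromatic, X3) → no; 2× N (X3) → no; 7× C (X4) → match; 1× O (X2) → no.
That gives 7 matching atoms.

7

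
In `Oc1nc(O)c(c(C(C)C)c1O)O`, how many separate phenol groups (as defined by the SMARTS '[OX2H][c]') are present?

[OX2H][c] is the SMARTS for a phenol: a hydroxyl oxygen attached to an aromatic carbon.
The molecule carries 4 separate instances of a hydroxyl group (-OH) meeting every constraint; each maps to a distinct set of atoms, giving 4 matches.

4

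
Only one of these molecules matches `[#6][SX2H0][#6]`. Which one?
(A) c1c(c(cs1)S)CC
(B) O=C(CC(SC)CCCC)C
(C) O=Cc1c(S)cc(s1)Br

B

[#6][SX2H0][#6] describes an aliphatic sulfur bridging two carbons with no H on the sulfur (a thioether).
(A) has a thiol (-SH) but the sulfur has H1, not H0 bridging two carbons.
(B) contains a methylthio ether (-SCH3), which satisfies every atom and bond constraint.
(C) has a thiol (-SH) but the sulfur has H1, not H0 bridging two carbons.
So the answer is (B).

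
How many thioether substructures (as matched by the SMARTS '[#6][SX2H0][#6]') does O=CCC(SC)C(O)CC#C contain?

1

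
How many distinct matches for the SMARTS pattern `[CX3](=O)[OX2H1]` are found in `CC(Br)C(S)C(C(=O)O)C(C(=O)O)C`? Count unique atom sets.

[CX3](=O)[OX2H1] is the SMARTS for a carboxylic acid: an sp2 carbon double-bonded to O and single-bonded to an -OH oxygen.
The molecule carries 2 separate instances of a carboxylic acid group (-C(=O)OH) meeting every constraint; each maps to a distinct set of atoms, giving 2 matches.

2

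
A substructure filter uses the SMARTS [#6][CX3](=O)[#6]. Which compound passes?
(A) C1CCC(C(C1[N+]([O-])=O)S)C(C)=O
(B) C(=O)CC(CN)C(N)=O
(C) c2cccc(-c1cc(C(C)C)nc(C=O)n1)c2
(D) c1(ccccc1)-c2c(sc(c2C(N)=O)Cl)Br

A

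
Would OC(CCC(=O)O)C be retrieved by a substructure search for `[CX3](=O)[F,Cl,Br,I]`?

No

The pattern [CX3](=O)[F,Cl,Br,I] describes a carbonyl carbon bonded to a halogen — an acyl halide.
The closest candidate here is a carboxylic acid group (-C(=O)OH), but the carbonyl is bonded to -OH, not to a halogen. No other fragment satisfies the full query, so there is no match.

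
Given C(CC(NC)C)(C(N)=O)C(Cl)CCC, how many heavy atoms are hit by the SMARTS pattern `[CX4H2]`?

3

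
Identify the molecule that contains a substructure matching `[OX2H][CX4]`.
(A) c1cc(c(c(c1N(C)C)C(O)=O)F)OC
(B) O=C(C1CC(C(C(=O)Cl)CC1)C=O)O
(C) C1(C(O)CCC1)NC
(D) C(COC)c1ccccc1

C

[OX2H][CX4] describes a hydroxyl oxygen bound to an sp3 (X4) carbon (an aliphatic alcohol).
(A) has a methoxy ether (-OCH3) but the oxygen has H0 (ether), not H1.
(B) has a carboxylic acid group (-C(=O)OH) but the -OH is on a CX3 carbonyl carbon, not a CX4 carbon.
(C) contains a hydroxyl group (-OH), which satisfies every atom and bond constraint.
(D) has a methoxy ether (-OCH3) but the oxygen has H0 (ether), not H1.
So the answer is (C).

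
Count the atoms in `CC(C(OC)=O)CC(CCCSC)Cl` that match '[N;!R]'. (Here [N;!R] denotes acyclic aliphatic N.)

0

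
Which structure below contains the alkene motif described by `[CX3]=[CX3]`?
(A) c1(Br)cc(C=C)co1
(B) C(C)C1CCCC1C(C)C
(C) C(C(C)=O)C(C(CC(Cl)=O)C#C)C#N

A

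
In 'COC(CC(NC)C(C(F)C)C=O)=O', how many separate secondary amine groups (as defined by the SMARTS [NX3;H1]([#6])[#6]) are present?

[NX3;H1]([#6])[#6] is the SMARTS for a secondary amine: a trivalent nitrogen with one H, bonded to two carbons.
Exactly one fragment in the molecule meets all constraints, giving 1 match.

1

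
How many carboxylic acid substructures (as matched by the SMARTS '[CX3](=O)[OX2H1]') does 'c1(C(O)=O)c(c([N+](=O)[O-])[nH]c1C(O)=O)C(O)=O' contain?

3

[CX3](=O)[OX2H1] is the SMARTS for a carboxylic acid: an sp2 carbon double-bonded to O and single-bonded to an -OH oxygen.
The molecule carries 3 separate instances of a carboxylic acid group (-C(=O)OH) meeting every constraint; each maps to a distinct set of atoms, giving 3 matches.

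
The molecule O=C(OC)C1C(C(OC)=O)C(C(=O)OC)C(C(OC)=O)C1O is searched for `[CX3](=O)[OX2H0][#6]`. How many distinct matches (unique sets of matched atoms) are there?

[CX3](=O)[OX2H0][#6] is the SMARTS for an ester: a carbonyl carbon bonded to an oxygen that is itself bonded to carbon (no H on that O).
The molecule carries 4 separate instances of a methyl-ester group (-C(=O)OCH3) meeting every constraint; each maps to a distinct set of atoms, giving 4 matches.

4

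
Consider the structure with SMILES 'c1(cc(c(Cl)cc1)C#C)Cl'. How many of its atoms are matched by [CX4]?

0

The query [CX4] means: C with X4: aliphatic carbon with exactly 4 total connections (bonds + H).
Check the 10 heavy atoms by environment: 6× c (aromatic, X3) → no; 2× Cl (X1) → no; 2× C (X2) → no.
No environment satisfies the query, so 0 matching atoms.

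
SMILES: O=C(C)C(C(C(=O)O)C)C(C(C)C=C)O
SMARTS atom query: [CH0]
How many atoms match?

Check the 15 heavy atoms by environment: 3× C (H3) → no; 5× C (H1) → no; 2× C (H0) → match; 2× O (H0) → no; 2× O (H1) → no; 1× C (H2) → no.
That gives 2 matching atoms.

2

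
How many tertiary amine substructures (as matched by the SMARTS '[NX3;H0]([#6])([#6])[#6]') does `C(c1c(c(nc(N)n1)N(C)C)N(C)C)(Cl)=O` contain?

2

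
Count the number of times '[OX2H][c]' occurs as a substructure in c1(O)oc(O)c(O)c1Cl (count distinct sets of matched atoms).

3

[OX2H][c] is the SMARTS for a phenol: a hydroxyl oxygen attached to an aromatic carbon.
The molecule carries 3 separate instances of a hydroxyl group (-OH) meeting every constraint; each maps to a distinct set of atoms, giving 3 matches.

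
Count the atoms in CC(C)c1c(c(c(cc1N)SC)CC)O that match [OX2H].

Check the 15 heavy atoms by environment: 5× c (aromatic, H0, X3) → no; 1× c (aromatic, H1, X3) → no; 1× N (H2, X3) → no; 1× C (H1, X4) → no; 4× C (H3, X4) → no; 1× C (H2, X4) → no; 1× S (H0, X2) → no; 1× O (H1, X2) → match.
That gives 1 matching atom.

1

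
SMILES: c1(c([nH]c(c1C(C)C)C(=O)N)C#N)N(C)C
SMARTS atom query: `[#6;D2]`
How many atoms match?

The query [#6;D2] means: any carbon bonded to exactly two heavy atoms.
Check the 16 heavy atoms by environment: 1× n (aromatic, D2) → no; 4× c (aromatic, D3) → no; 1× N (D3) → no; 4× C (D1) → no; 1× C (D2) → match; 2× N (D1) → no; 2× C (D3) → no; 1× O (D1) → no.
That gives 1 matching atom.

1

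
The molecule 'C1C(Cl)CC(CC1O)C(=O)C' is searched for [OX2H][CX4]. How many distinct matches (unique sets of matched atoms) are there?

[OX2H][CX4] is the SMARTS for an aliphatic alcohol: a hydroxyl oxygen bound to an sp3 (X4) carbon.
Exactly one fragment in the molecule meets all constraints, giving 1 match.

1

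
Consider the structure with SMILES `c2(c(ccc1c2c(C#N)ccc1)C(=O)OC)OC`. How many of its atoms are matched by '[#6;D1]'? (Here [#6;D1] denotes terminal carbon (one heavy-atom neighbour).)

2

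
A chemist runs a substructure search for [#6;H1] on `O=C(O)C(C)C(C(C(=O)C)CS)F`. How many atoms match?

The query [#6;H1] means: any carbon bearing exactly one hydrogen.
Check the 13 heavy atoms by environment: 1× C (H2) → no; 3× C (H1) → match; 2× C (H3) → no; 1× F (H0) → no; 2× C (H0) → no; 2× O (H0) → no; 1× O (H1) → no; 1× S (H1) → no.
That gives 3 matching atoms.

3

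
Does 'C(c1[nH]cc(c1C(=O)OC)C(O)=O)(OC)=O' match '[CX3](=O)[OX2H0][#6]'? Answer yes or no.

Yes

The pattern [CX3](=O)[OX2H0][#6] describes a carbonyl carbon bonded to an oxygen that is itself bonded to carbon (no H on that O) — an ester.
The molecule carries a methyl-ester group (-C(=O)OCH3), whose atoms satisfy every constraint of the query, so the pattern matches.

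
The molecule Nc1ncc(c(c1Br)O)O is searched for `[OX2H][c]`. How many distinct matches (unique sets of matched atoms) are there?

2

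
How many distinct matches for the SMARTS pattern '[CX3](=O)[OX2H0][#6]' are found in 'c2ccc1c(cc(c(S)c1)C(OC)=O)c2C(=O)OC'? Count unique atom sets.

2

[CX3](=O)[OX2H0][#6] is the SMARTS for an ester: a carbonyl carbon bonded to an oxygen that is itself bonded to carbon (no H on that O).
The molecule carries 2 separate instances of a methyl-ester group (-C(=O)OCH3) meeting every constraint; each maps to a distinct set of atoms, giving 2 matches.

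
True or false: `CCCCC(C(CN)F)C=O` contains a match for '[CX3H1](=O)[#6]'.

True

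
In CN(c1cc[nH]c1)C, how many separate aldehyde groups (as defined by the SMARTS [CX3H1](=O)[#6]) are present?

0

[CX3H1](=O)[#6] is the SMARTS for an aldehyde: an sp2 carbon with one H, double-bonded to O and single-bonded to carbon.
No fragment in the molecule satisfies every constraint, giving 0 matches.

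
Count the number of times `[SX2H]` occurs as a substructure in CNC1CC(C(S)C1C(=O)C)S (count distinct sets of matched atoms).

[SX2H] is the SMARTS for a thiol: an aliphatic sulfur with two connections, one being H.
The molecule carries 2 separate instances of a thiol (-SH) meeting every constraint; each maps to a distinct set of atoms, giving 2 matches.

2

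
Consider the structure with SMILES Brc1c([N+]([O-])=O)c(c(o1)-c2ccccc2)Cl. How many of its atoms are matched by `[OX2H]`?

0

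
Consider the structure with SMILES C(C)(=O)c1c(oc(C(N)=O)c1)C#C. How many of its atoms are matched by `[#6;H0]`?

The query [#6;H0] means: any carbon with no attached hydrogen.
Check the 13 heavy atoms by environment: 1× o (aromatic, H0) → no; 3× c (aromatic, H0) → match; 1× c (aromatic, H1) → no; 3× C (H0) → match; 1× C (H1) → no; 2× O (H0) → no; 1× C (H3) → no; 1× N (H2) → no.
Summing the matching environments: 3 + 3 = 6 matching atoms.

6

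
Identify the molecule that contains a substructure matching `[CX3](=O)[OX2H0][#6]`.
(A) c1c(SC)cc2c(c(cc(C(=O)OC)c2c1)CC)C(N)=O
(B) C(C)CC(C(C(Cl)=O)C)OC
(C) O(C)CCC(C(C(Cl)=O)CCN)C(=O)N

A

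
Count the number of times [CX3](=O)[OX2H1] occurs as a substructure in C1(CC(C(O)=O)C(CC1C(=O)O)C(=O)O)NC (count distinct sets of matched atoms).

[CX3](=O)[OX2H1] is the SMARTS for a carboxylic acid: an sp2 carbon double-bonded to O and single-bonded to an -OH oxygen.
The molecule carries 3 separate instances of a carboxylic acid group (-C(=O)OH) meeting every constraint; each maps to a distinct set of atoms, giving 3 matches.

3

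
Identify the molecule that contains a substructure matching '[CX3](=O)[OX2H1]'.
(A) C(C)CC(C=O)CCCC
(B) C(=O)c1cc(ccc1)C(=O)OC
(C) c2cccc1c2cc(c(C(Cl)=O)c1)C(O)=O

C

[CX3](=O)[OX2H1] describes an sp2 carbon double-bonded to O and single-bonded to an -OH oxygen (a carboxylic acid).
(A) has an aldehyde (-CHO) but there is no singly-bonded oxygen on the carbonyl carbon.
(B) has a methyl-ester group (-C(=O)OCH3) but the singly-bonded O has no H (OX2H0, not OX2H1).
(C) contains a carboxylic acid group (-C(=O)OH), which satisfies every atom and bond constraint.
So the answer is (C).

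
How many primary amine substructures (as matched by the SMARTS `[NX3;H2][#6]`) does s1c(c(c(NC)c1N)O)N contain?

[NX3;H2][#6] is the SMARTS for a primary amine: a trivalent nitrogen with two H attached to carbon.
The molecule carries 2 separate instances of a primary amino group (-NH2) meeting every constraint; each maps to a distinct set of atoms, giving 2 matches.

2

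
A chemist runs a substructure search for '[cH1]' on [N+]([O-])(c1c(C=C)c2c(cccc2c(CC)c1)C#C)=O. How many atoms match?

4

Check the 19 heavy atoms by environment: 6× c (aromatic, H0) → no; 4× c (aromatic, H1) → match; 2× C (H2) → no; 1× C (H3) → no; 1× C (H0) → no; 2× C (H1) → no; 1× N (charge +1, H0) → no; 1× O (charge -1, H0) → no; 1× O (H0) → no.
That gives 4 matching atoms.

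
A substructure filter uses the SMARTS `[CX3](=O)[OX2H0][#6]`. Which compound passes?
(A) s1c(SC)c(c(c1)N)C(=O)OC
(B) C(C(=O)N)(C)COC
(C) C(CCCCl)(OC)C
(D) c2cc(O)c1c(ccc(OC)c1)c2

[CX3](=O)[OX2H0][#6] describes a carbonyl carbon bonded to an oxygen that is itself bonded to carbon (no H on that O) (an ester).
(A) contains a methyl-ester group (-C(=O)OCH3), which satisfies every atom and bond constraint.
(B) has a primary amide (-C(=O)NH2) but the carbonyl is bonded to N, not to an O-C linkage.
(C) has a methoxy ether (-OCH3) but the ether oxygen is not adjacent to a C=O carbon.
(D) has a methoxy ether (-OCH3) but the ether oxygen is not adjacent to a C=O carbon.
So the answer is (A).

A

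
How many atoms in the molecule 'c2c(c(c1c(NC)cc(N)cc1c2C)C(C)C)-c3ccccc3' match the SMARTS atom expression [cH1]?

8

The query [cH1] means: aromatic carbon bearing exactly one hydrogen.
Check the 23 heavy atoms by environment: 8× c (aromatic, H0) → no; 8× c (aromatic, H1) → match; 1× N (H1) → no; 4× C (H3) → no; 1× C (H1) → no; 1× N (H2) → no.
That gives 8 matching atoms.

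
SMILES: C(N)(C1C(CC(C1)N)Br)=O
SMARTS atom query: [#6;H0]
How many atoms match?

The query [#6;H0] means: any carbon with no attached hydrogen.
Check the 10 heavy atoms by environment: 2× C (H2) → no; 3× C (H1) → no; 2× N (H2) → no; 1× C (H0) → match; 1× O (H0) → no; 1× Br (H0) → no.
That gives 1 matching atom.

1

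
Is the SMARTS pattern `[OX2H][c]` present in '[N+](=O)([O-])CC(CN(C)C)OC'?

The pattern [OX2H][c] describes a hydroxyl oxygen attached to an aromatic carbon — a phenol.
The closest candidate here is a methoxy ether (-OCH3), but the oxygen has H0, not H1. No other fragment satisfies the full query, so there is no match.

No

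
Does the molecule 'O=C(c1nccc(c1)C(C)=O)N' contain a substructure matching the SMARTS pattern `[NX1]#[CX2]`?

No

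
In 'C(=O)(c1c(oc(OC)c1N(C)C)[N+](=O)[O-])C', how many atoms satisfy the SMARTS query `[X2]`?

The query [X2] means: any atom with exactly two total connections (bonds + H).
Check the 16 heavy atoms by environment: 1× o (aromatic, X2) → match; 4× c (aromatic, X3) → no; 1× N (charge +1, X3) → no; 1× O (charge -1, X1) → no; 2× O (X1) → no; 1× O (X2) → match; 4× C (X4) → no; 1× N (X3) → no; 1× C (X3) → no.
Summing the matching environments: 1 + 1 = 2 matching atoms.

2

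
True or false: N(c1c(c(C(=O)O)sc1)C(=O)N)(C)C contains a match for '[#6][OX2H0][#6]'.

The pattern [#6][OX2H0][#6] describes an aliphatic oxygen bridging two carbons with no H on the oxygen — an ether.
The closest candidate here is a carboxylic acid group (-C(=O)OH), but the -OH oxygen has H1; the =O is OX1, not OX2. No other fragment satisfies the full query, so there is no match.

False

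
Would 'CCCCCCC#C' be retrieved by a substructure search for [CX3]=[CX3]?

The pattern [CX3]=[CX3] describes a non-aromatic C=C double bond between two sp2 carbons — an alkene.
The closest candidate here is an ethynyl group (-C#CH), but the C-C bond is a triple bond, not a double bond. No other fragment satisfies the full query, so there is no match.

No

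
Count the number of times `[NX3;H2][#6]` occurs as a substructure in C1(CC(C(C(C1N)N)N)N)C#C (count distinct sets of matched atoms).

[NX3;H2][#6] is the SMARTS for a primary amine: a trivalent nitrogen with two H attached to carbon.
The molecule carries 4 separate instances of a primary amino group (-NH2) meeting every constraint; each maps to a distinct set of atoms, giving 4 matches.

4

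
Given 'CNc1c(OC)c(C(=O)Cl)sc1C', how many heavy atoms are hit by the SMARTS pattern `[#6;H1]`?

Check the 13 heavy atoms by environment: 1× s (aromatic, H0) → no; 4× c (aromatic, H0) → no; 2× O (H0) → no; 3× C (H3) → no; 1× C (H0) → no; 1× Cl (H0) → no; 1× N (H1) → no.
No environment satisfies the query, so 0 matching atoms.

0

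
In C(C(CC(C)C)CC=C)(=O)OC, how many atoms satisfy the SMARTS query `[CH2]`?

3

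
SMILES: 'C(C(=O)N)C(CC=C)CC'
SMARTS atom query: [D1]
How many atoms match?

4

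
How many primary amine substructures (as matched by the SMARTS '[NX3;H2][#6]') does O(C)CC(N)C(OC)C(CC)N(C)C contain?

1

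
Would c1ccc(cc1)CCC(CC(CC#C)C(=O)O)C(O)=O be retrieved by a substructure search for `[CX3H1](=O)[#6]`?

The pattern [CX3H1](=O)[#6] describes an sp2 carbon with one H, double-bonded to O and single-bonded to carbon — an aldehyde.
The closest candidate here is a carboxylic acid group (-C(=O)OH), but the carbonyl carbon has H0 and is bonded to O, not H1. No other fragment satisfies the full query, so there is no match.

No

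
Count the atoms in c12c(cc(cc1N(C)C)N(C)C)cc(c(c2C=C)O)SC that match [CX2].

The query [CX2] means: C with X2: aliphatic carbon with exactly 2 total connections.
Check the 21 heavy atoms by environment: 10× c (aromatic, X3) → no; 2× N (X3) → no; 5× C (X4) → no; 2× C (X3) → no; 1× S (X2) → no; 1× O (X2) → no.
No environment satisfies the query, so 0 matching atoms.

0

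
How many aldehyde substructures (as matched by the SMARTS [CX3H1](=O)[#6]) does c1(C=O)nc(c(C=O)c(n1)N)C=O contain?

[CX3H1](=O)[#6] is the SMARTS for an aldehyde: an sp2 carbon with one H, double-bonded to O and single-bonded to carbon.
The molecule carries 3 separate instances of an aldehyde (-CHO) meeting every constraint; each maps to a distinct set of atoms, giving 3 matches.

3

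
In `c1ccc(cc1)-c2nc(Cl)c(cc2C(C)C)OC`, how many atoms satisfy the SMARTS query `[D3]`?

Check the 18 heavy atoms by environment: 1× n (aromatic, D2) → no; 5× c (aromatic, D3) → match; 6× c (aromatic, D2) → no; 1× Cl (D1) → no; 1× O (D2) → no; 3× C (D1) → no; 1× C (D3) → match.
Summing the matching environments: 5 + 1 = 6 matching atoms.

6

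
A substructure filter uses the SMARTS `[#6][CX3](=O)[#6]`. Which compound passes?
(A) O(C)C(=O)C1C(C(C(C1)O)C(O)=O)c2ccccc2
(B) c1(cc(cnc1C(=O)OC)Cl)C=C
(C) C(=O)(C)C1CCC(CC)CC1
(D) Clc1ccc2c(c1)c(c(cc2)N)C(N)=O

[#6][CX3](=O)[#6] describes a carbonyl carbon (no H) flanked by two carbons (a ketone).
(A) has a methyl-ester group (-C(=O)OCH3) but one neighbour of the carbonyl carbon is O, not C.
(B) has a methyl-ester group (-C(=O)OCH3) but one neighbour of the carbonyl carbon is O, not C.
(C) contains an acetyl/ketone group (-C(=O)CH3), which satisfies every atom and bond constraint.
(D) has a primary amide (-C(=O)NH2) but one neighbour of the carbonyl carbon is N, not C.
So the answer is (C).

C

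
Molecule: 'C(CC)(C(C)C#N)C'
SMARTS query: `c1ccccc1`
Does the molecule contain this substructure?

The pattern c1ccccc1 describes six aromatic carbons in a ring — a benzene ring.
The closest candidate here is a methyl group (-CH3), but no six-membered all-carbon aromatic ring is present. No other fragment satisfies the full query, so there is no match.

No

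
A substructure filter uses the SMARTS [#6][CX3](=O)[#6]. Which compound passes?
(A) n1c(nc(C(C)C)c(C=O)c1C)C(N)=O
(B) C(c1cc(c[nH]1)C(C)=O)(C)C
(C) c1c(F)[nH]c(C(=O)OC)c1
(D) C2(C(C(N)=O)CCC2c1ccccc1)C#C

B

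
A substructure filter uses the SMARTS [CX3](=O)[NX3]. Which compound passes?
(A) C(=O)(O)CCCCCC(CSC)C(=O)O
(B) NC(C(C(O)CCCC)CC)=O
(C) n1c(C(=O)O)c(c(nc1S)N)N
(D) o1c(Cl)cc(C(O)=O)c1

B

[CX3](=O)[NX3] describes a carbonyl carbon bonded to a trivalent nitrogen (an amide).
(A) has a carboxylic acid group (-C(=O)OH) but the carbonyl is bonded to O, not to an NX3 nitrogen.
(B) contains a primary amide (-C(=O)NH2), which satisfies every atom and bond constraint.
(C) has a primary amino group (-NH2) but the -NH2 is not attached to a carbonyl carbon.
(D) has a carboxylic acid group (-C(=O)OH) but the carbonyl is bonded to O, not to an NX3 nitrogen.
So the answer is (B).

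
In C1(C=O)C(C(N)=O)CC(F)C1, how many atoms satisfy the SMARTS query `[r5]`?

The query [r5] means: r5 matches atoms in a five-membered ring.
Check the 11 heavy atoms by environment: 5× C (in 5-ring) → match; 2× C (acyclic) → no; 2× O (acyclic) → no; 1× N (acyclic) → no; 1× F (acyclic) → no.
That gives 5 matching atoms.

5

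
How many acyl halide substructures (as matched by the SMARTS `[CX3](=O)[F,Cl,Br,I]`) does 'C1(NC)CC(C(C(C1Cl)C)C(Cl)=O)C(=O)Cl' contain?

2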